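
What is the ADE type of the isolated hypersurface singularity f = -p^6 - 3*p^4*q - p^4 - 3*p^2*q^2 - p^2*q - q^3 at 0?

D_{4}

The Hessian of f at 0 is [[0, 0], [0, 0]] with rank 0, so corank 2. A Groebner basis of the Jacobian ideal J(f) in C{p,q} is {q^3, p^2 + 3*q^2, p*q}; counting standard monomials gives mu = 4. Corank 2; j^3 = -q*(p^2 + q^2) splits into three distinct lines over C (the quadratic factor has nonzero discriminant), so D_4.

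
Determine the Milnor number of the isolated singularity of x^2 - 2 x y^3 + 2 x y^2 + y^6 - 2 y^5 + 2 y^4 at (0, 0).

3

The Hessian of f at 0 is [[2, 0], [0, 0]] with rank 1, so corank 1. A Groebner basis of the Jacobian ideal J(f) in C{x,y} is {x^2, x*y, x + y^2}; counting standard monomials gives mu = 3. Corank 1: A-series; mu = 3 gives A_3.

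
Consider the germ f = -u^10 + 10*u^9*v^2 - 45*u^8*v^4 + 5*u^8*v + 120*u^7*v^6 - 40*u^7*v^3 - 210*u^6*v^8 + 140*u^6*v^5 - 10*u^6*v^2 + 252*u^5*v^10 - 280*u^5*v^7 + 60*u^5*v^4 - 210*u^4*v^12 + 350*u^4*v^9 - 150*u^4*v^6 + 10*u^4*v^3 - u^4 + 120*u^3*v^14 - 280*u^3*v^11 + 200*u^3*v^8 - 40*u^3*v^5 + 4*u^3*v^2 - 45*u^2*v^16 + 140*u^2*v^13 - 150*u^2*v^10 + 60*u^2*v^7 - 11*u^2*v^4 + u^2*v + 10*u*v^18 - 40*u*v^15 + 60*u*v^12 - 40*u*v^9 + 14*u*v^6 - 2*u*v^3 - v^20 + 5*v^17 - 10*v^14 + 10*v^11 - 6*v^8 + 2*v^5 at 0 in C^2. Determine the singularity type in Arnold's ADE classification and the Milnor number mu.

Type D_{6}, Milnor number mu = 6.

The Hessian of f at 0 has rank 0. Corank 2; j^3 = u^2*v has shape L^2 M (L != M), so D-series; mu = 6 gives D_6.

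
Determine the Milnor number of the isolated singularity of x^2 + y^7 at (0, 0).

6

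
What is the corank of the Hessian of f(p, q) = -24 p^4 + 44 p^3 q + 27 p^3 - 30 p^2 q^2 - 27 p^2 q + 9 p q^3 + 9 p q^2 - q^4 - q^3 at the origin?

The Hessian at 0 is [[0, 0], [0, 0]] of rank 0; hence corank 2.

2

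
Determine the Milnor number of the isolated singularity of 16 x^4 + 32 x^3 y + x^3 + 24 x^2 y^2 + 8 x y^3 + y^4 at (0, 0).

6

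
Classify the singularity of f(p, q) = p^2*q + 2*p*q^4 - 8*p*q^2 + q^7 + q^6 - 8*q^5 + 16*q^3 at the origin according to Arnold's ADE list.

The Hessian of f at 0 is [[0, 0], [0, 0]] with rank 0, so corank 2. A Groebner basis of the Jacobian ideal J(f) in C{p,q} is {p*q + q^4 - 4*q^2, p^3 - 8*p^2 + 64*p*q - 64*q^3 - 128*q^2, p^2*q - 4*p^2/3 + 32*p*q/3 - 16*q^3 - 64*q^2/3, -p^2/6 + p*q^2 + 4*p*q/3 - 4*q^3 - 8*q^2/3}; counting standard monomials gives mu = 7. Corank 2; j^3 = q*(p - 4*q)^2 has shape L^2 M (L != M), so D-series; mu = 7 gives D_7.

D_7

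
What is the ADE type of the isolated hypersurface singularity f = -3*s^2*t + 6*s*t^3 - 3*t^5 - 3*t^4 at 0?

The Hessian of f at 0 has rank 0. Corank 2; j^3 = -3*s^2*t has shape L^2 M (L != M), so D-series; mu = 5 gives D_5.

D_5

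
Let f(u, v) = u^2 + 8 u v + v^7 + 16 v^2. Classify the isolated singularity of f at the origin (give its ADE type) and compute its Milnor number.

Type A6, Milnor number mu = 6.

The Hessian of f at 0 has rank 1. Corank 1: A-series; mu = 6 gives A_6.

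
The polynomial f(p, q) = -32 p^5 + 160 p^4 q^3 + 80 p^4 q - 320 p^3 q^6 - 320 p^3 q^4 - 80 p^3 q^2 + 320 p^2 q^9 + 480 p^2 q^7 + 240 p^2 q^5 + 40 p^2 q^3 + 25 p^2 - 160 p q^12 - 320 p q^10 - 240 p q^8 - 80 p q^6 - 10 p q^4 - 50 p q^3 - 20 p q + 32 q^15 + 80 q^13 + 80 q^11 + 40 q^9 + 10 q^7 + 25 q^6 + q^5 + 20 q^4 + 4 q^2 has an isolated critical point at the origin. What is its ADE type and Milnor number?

Type A4, Milnor number mu = 4.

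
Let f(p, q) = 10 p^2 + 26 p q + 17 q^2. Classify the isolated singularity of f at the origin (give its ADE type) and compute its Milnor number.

The Hessian of f at 0 has rank 2. Corank 0: nondegenerate Morse point, so A_1.

Type A_{1}, Milnor number mu = 1.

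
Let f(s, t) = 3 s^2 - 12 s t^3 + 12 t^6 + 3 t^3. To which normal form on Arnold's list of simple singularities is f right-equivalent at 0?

A_{2}

The Hessian of f at 0 has rank 1. Corank 1: A-series; mu = 2 gives A_2.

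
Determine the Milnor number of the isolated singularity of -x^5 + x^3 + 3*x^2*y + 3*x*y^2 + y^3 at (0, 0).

The Hessian of f at 0 is [[0, 0], [0, 0]] with rank 0, so corank 2. A Groebner basis of the Jacobian ideal J(f) in C{x,y} is {y^5, x*y^3 + 3*y^4/4, x^2 + 2*x*y + y^2}; counting standard monomials gives mu = 8. Corank 2; j^3 = (x + y)^3 is a perfect cube, so E-series; the 5-jet and mu = 8 give E_8.

8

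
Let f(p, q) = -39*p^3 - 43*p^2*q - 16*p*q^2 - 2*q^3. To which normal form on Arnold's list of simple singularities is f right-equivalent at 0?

D_{4}

The Hessian of f at 0 is [[0, 0], [0, 0]] with rank 0, so corank 2. A Groebner basis of the Jacobian ideal J(f) in C{p,q} is {q^3, p^2 - 2*q^2/23, p*q + 7*q^2/23}; counting standard monomials gives mu = 4. Corank 2; j^3 = -(3*p + q)*(13*p^2 + 10*p*q + 2*q^2) splits into three distinct lines over C (the quadratic factor has nonzero discriminant), so D_4.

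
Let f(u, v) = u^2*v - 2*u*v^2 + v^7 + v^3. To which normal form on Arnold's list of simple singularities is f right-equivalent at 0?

The Hessian of f at 0 is [[0, 0], [0, 0]] with rank 0, so corank 2. A Groebner basis of the Jacobian ideal J(f) in C{u,v} is {u^2/7 + v^6 - v^2/7, u^3 - v^3, u*v - v^2}; counting standard monomials gives mu = 8. Corank 2; j^3 = v*(u - v)^2 has shape L^2 M (L != M), so D-series; mu = 8 gives D_8.

D_8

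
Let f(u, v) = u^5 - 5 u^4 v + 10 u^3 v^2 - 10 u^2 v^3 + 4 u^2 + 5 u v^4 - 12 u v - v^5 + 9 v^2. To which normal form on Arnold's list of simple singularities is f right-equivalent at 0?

The Hessian of f at 0 has rank 1. Corank 1: A-series; mu = 4 gives A_4.

A_4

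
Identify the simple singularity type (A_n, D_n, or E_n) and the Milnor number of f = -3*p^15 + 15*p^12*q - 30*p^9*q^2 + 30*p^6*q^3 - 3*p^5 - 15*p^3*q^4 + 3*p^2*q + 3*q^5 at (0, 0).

Type D6, Milnor number mu = 6.

The Hessian of f at 0 has rank 0. Corank 2; j^3 = 3*p^2*q has shape L^2 M (L != M), so D-series; mu = 6 gives D_6.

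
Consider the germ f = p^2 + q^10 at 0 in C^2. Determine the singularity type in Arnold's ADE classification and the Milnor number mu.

Type A9, Milnor number mu = 9.

The Hessian of f at 0 is [[2, 0], [0, 0]] with rank 1, so corank 1. A Groebner basis of the Jacobian ideal J(f) in C{p,q} is {q^9, p}; counting standard monomials gives mu = 9. Corank 1: A-series; mu = 9 gives A_9.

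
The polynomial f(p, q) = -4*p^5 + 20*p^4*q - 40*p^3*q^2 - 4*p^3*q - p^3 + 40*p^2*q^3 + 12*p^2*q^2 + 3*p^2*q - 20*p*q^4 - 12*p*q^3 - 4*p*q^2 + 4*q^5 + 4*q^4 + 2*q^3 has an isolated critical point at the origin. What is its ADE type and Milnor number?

Type D_{4}, Milnor number mu = 4.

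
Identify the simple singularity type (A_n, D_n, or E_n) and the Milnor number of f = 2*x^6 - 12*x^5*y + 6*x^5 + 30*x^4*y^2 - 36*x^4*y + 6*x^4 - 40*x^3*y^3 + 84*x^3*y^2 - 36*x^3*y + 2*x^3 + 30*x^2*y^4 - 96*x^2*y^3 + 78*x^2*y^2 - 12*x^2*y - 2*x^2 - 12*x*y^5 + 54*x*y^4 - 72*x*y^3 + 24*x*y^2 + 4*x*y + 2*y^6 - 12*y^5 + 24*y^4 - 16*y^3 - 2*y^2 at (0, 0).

The Hessian of f at 0 has rank 1. Corank 1: A-series; mu = 2 gives A_2.

Type A2, Milnor number mu = 2.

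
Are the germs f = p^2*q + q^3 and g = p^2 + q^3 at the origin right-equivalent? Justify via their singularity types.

No.

The Hessian of f at 0 has rank 0. Corank 2; j^3 = q*(p^2 + q^2) splits into three distinct lines over C (the quadratic factor has nonzero discriminant), so D_4. The Hessian of g at 0 has rank 1. Corank 1: A-series; mu = 2 gives A_2. f is D_4 but g is A_2, hence not right-equivalent.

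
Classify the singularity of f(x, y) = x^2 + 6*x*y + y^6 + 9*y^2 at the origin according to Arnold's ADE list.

A_{5}

The Hessian of f at 0 has rank 1. Corank 1: A-series; mu = 5 gives A_5.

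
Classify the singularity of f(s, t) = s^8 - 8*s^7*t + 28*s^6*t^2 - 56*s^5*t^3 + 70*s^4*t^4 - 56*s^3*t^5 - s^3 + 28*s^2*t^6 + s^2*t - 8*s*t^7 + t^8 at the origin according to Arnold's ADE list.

D_9

The Hessian of f at 0 is [[0, 0], [0, 0]] with rank 0, so corank 2. A Groebner basis of the Jacobian ideal J(f) in C{s,t} is {s*t/8 + t^7, s*t^2, s^2 - s*t}; counting standard monomials gives mu = 9. Corank 2; j^3 = -s^2*(s - t) has shape L^2 M (L != M), so D-series; mu = 9 gives D_9.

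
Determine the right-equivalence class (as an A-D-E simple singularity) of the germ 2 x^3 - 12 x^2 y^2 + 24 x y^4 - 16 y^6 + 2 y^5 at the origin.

E8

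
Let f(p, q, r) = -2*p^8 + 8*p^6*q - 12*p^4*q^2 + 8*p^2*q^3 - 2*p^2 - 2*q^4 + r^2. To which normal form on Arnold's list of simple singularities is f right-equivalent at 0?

The Hessian of f at 0 has rank 2. Corank 1: A-series; mu = 3 gives A_3.

A_{3}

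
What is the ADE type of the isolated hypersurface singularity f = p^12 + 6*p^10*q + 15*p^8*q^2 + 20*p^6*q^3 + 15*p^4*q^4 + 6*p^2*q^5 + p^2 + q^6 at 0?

The Hessian of f at 0 is [[2, 0], [0, 0]] with rank 1, so corank 1. A Groebner basis of the Jacobian ideal J(f) in C{p,q} is {q^5, p}; counting standard monomials gives mu = 5. Corank 1: A-series; mu = 5 gives A_5.

A_{5}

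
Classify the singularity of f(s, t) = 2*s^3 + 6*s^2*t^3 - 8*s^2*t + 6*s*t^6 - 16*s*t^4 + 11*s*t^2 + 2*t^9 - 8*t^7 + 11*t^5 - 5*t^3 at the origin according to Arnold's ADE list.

D_4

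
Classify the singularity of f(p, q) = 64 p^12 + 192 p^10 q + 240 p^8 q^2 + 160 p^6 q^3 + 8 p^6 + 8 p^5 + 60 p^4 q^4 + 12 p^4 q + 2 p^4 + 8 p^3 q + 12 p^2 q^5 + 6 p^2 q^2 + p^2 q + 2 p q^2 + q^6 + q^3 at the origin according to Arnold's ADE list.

The Hessian of f at 0 is [[0, 0], [0, 0]] with rank 0, so corank 2. A Groebner basis of the Jacobian ideal J(f) in C{p,q} is {5*p^2/6 + 53*p*q/24 + q^4 + 13*q^3/12 + 11*q^2/8, p^3 + p^2 + 7*p*q/4 + q^3/2 + 3*q^2/4, p^2*q + p*q/2 + q^2/2, -p^2/3 + p*q^2 - 13*p*q/12 + q^3/6 - 3*q^2/4}; counting standard monomials gives mu = 7. Corank 2; j^3 = q*(p + q)^2 has shape L^2 M (L != M), so D-series; mu = 7 gives D_7.

D_7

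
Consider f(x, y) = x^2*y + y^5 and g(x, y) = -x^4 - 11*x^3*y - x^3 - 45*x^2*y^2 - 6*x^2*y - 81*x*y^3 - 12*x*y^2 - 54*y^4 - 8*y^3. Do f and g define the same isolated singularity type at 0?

No.

The Hessian of f at 0 is [[0, 0], [0, 0]] with rank 0, so corank 2. A Groebner basis of the Jacobian ideal J(f) in C{x,y} is {x^2/5 + y^4, x^3, x*y}; counting standard monomials gives mu = 6. Corank 2; j^3 = x^2*y has shape L^2 M (L != M), so D-series; mu = 6 gives D_6. The Hessian of g at 0 is [[0, 0], [0, 0]] with rank 0, so corank 2. A Groebner basis of the Jacobian ideal J(g) in C{x,y} is {3*x^2 + 12*x*y + y^4 + y^3 + 12*y^2, x^3 + 30*x^2 + 120*x*y + 18*y^3 + 120*y^2, x^2*y - 9*x^2 - 36*x*y - 7*y^3 - 36*y^2, 2*x^2 + x*y^2 + 8*x*y + 8*y^3/3 + 8*y^2}; counting standard monomials gives mu = 7. Corank 2; j^3 = -(x + 2*y)^3 is a perfect cube, so E-series; the 4-jet and mu = 7 give E_7. f is D_6 but g is E_7, hence not right-equivalent.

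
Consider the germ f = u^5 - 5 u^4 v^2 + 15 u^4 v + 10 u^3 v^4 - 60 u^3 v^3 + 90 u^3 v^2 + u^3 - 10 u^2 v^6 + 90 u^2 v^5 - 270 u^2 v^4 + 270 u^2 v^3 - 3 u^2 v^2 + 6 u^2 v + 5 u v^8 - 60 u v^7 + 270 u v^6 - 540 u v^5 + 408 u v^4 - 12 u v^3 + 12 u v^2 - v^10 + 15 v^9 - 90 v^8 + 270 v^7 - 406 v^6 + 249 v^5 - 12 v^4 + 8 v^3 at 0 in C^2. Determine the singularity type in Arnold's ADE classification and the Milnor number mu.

The Hessian of f at 0 has rank 0. Corank 2; j^3 = (u + 2*v)^3 is a perfect cube, so E-series; the 5-jet and mu = 8 give E_8.

Type E_8, Milnor number mu = 8.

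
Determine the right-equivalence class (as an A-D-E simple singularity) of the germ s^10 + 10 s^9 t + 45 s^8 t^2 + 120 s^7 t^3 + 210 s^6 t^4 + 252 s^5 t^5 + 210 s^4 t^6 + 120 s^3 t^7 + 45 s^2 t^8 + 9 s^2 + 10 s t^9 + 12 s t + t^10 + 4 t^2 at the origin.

A9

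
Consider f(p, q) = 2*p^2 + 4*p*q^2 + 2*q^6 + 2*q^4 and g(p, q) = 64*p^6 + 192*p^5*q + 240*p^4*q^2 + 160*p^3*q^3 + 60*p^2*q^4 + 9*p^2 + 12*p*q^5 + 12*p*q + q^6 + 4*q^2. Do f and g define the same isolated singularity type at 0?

Yes.

The Hessian of f at 0 is [[4, 0], [0, 0]] with rank 1, so corank 1. A Groebner basis of the Jacobian ideal J(f) in C{p,q} is {p^3, p^2*q, p + q^2}; counting standard monomials gives mu = 5. Corank 1: A-series; mu = 5 gives A_5. The Hessian of g at 0 is [[18, 12], [12, 8]] with rank 1, so corank 1. A Groebner basis of the Jacobian ideal J(g) in C{p,q} is {q^5, p + 2*q/3}; counting standard monomials gives mu = 5. Corank 1: A-series; mu = 5 gives A_5. Both have type A_5, hence right-equivalent.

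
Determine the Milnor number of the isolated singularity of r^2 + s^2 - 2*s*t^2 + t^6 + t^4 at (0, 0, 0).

5

The Hessian of f at 0 has rank 2. Corank 1: A-series; mu = 5 gives A_5.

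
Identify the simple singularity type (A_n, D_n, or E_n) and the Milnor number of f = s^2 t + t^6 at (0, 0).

Type D_7, Milnor number mu = 7.

The Hessian of f at 0 is [[0, 0], [0, 0]] with rank 0, so corank 2. A Groebner basis of the Jacobian ideal J(f) in C{s,t} is {s^2/6 + t^5, s^3, s*t}; counting standard monomials gives mu = 7. Corank 2; j^3 = s^2*t has shape L^2 M (L != M), so D-series; mu = 7 gives D_7.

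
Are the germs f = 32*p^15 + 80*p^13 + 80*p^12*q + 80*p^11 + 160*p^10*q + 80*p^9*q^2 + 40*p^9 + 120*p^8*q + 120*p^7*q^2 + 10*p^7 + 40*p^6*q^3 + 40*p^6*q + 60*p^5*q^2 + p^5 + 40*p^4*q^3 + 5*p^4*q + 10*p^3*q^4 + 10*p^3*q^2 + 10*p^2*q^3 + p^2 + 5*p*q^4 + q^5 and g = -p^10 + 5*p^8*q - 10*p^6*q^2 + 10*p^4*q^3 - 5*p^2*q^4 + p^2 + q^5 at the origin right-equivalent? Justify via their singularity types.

Yes.

The Hessian of f at 0 has rank 1. Corank 1: A-series; mu = 4 gives A_4. The Hessian of g at 0 has rank 1. Corank 1: A-series; mu = 4 gives A_4. Both have type A_4, hence right-equivalent.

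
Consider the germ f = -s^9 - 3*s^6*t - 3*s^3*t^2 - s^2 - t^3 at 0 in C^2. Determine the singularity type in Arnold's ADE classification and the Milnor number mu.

The Hessian of f at 0 is [[-2, 0], [0, 0]] with rank 1, so corank 1. A Groebner basis of the Jacobian ideal J(f) in C{s,t} is {t^2, s}; counting standard monomials gives mu = 2. Corank 1: A-series; mu = 2 gives A_2.

Type A_2, Milnor number mu = 2.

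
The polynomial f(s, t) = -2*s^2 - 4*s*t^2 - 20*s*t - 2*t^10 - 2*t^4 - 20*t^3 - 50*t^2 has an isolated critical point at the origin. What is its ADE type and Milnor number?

Type A_{9}, Milnor number mu = 9.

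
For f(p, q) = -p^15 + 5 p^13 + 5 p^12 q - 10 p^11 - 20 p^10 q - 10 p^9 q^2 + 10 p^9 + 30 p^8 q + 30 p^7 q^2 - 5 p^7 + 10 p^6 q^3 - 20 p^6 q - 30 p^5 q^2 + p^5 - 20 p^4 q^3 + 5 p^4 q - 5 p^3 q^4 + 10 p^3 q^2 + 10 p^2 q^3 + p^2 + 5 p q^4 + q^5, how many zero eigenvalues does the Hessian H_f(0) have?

1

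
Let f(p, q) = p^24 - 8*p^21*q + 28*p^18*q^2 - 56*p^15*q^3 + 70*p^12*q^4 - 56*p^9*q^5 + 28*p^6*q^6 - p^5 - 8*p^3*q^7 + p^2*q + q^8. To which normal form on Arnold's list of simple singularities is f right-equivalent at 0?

D9

The Hessian of f at 0 has rank 0. Corank 2; j^3 = p^2*q has shape L^2 M (L != M), so D-series; mu = 9 gives D_9.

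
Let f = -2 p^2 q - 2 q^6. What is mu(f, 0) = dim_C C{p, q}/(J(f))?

The Hessian of f at 0 is [[0, 0], [0, 0]] with rank 0, so corank 2. A Groebner basis of the Jacobian ideal J(f) in C{p,q} is {p^2/6 + q^5, p^3, p*q}; counting standard monomials gives mu = 7. Corank 2; j^3 = -2*p^2*q has shape L^2 M (L != M), so D-series; mu = 7 gives D_7.

7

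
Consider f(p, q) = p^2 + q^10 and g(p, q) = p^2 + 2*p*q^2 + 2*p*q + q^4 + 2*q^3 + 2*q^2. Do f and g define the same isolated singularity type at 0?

No.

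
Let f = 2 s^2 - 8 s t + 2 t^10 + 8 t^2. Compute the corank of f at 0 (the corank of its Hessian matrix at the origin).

The Hessian at 0 is [[4, -8], [-8, 16]] of rank 1; hence corank 1.

1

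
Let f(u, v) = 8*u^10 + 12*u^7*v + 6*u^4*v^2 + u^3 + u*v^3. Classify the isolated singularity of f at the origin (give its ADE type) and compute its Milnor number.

The Hessian of f at 0 is [[0, 0], [0, 0]] with rank 0, so corank 2. A Groebner basis of the Jacobian ideal J(f) in C{u,v} is {u^3, u*v^2, 3*u^2 + v^3}; counting standard monomials gives mu = 7. Corank 2; j^3 = u^3 is a perfect cube, so E-series; the 4-jet and mu = 7 give E_7.

Type E_7, Milnor number mu = 7.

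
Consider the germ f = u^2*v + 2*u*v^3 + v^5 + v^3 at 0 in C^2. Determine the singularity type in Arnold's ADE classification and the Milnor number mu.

Type D_4, Milnor number mu = 4.

The Hessian of f at 0 is [[0, 0], [0, 0]] with rank 0, so corank 2. A Groebner basis of the Jacobian ideal J(f) in C{u,v} is {v^3, u^2 + 3*v^2, u*v}; counting standard monomials gives mu = 4. Corank 2; j^3 = v*(u^2 + v^2) splits into three distinct lines over C (the quadratic factor has nonzero discriminant), so D_4.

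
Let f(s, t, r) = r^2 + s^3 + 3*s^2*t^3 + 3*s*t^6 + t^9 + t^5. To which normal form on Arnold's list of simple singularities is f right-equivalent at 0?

E_{8}

The Hessian of f at 0 is [[0, 0, 0], [0, 0, 0], [0, 0, 2]] with rank 1, so corank 2. A Groebner basis of the Jacobian ideal J(f) in C{s,t,r} is {s^2/2 + s*t^3, t^4, s^3, s^2*t, r}; counting standard monomials gives mu = 8. Corank 2; j^3 = s^3 is a perfect cube, so E-series; the 5-jet and mu = 8 give E_8.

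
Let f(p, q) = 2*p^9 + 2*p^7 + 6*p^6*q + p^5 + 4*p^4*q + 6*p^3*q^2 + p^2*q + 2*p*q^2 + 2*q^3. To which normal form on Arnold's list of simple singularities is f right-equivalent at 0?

The Hessian of f at 0 has rank 0. Corank 2; j^3 = q*(p^2 + 2*p*q + 2*q^2) splits into three distinct lines over C (the quadratic factor has nonzero discriminant), so D_4.

D_{4}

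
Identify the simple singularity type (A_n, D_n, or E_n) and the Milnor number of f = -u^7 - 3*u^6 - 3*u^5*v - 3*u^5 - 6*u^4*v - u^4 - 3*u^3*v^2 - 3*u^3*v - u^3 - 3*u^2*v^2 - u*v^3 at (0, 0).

Type E_7, Milnor number mu = 7.

The Hessian of f at 0 has rank 0. Corank 2; j^3 = -u^3 is a perfect cube, so E-series; the 4-jet and mu = 7 give E_7.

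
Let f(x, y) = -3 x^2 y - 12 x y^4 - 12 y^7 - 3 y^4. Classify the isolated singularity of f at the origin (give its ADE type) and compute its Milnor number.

The Hessian of f at 0 has rank 0. Corank 2; j^3 = -3*x^2*y has shape L^2 M (L != M), so D-series; mu = 5 gives D_5.

Type D_{5}, Milnor number mu = 5.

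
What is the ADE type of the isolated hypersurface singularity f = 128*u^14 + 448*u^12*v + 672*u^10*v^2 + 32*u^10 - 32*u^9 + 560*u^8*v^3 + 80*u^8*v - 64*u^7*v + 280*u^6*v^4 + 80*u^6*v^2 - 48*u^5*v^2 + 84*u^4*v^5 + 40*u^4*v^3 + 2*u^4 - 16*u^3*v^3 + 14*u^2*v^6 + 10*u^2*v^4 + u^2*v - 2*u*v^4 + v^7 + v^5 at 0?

The Hessian of f at 0 has rank 0. Corank 2; j^3 = u^2*v has shape L^2 M (L != M), so D-series; mu = 6 gives D_6.

D_6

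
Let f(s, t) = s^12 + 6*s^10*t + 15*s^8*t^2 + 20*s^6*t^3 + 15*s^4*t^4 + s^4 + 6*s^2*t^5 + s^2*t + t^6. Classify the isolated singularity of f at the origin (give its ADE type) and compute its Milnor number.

The Hessian of f at 0 has rank 0. Corank 2; j^3 = s^2*t has shape L^2 M (L != M), so D-series; mu = 7 gives D_7.

Type D7, Milnor number mu = 7.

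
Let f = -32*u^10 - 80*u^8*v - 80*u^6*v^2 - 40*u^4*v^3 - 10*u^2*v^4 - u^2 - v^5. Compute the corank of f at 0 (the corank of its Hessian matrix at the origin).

1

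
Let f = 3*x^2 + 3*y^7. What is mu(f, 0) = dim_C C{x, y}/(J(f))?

6

The Hessian of f at 0 has rank 1. Corank 1: A-series; mu = 6 gives A_6.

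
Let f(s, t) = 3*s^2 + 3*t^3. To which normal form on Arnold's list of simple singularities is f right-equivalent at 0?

A2

The Hessian of f at 0 has rank 1. Corank 1: A-series; mu = 2 gives A_2.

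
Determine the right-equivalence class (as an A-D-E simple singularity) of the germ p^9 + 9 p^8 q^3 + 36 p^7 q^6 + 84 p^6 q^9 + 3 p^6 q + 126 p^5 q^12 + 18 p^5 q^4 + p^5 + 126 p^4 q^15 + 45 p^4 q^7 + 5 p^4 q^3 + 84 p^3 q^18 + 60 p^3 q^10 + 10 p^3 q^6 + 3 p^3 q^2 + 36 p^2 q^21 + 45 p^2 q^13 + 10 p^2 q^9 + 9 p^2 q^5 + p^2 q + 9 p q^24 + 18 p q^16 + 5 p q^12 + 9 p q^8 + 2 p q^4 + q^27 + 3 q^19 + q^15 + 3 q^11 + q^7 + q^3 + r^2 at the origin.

The Hessian of f at 0 has rank 1. Corank 2; j^3 = q*(p^2 + q^2) splits into three distinct lines over C (the quadratic factor has nonzero discriminant), so D_4.

D_4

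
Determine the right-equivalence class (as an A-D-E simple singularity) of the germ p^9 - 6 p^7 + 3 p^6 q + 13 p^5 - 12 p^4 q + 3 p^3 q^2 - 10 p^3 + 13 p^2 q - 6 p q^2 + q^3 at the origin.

The Hessian of f at 0 is [[0, 0], [0, 0]] with rank 0, so corank 2. A Groebner basis of the Jacobian ideal J(f) in C{p,q} is {q^3, p^2 - 3*q^2/11, p*q - 6*q^2/11}; counting standard monomials gives mu = 4. Corank 2; j^3 = -(2*p - q)*(5*p^2 - 4*p*q + q^2) splits into three distinct lines over C (the quadratic factor has nonzero discriminant), so D_4.

D_{4}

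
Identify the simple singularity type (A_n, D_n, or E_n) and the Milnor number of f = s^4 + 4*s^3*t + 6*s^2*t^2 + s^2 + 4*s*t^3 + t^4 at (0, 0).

Type A_3, Milnor number mu = 3.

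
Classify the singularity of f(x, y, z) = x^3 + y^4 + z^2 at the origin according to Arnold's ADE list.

E_{6}

The Hessian of f at 0 is [[0, 0, 0], [0, 0, 0], [0, 0, 2]] with rank 1, so corank 2. A Groebner basis of the Jacobian ideal J(f) in C{x,y,z} is {y^3, x^2, z}; counting standard monomials gives mu = 6. Corank 2; j^3 = x^3 is a perfect cube, so E-series; the 4-jet and mu = 6 give E_6.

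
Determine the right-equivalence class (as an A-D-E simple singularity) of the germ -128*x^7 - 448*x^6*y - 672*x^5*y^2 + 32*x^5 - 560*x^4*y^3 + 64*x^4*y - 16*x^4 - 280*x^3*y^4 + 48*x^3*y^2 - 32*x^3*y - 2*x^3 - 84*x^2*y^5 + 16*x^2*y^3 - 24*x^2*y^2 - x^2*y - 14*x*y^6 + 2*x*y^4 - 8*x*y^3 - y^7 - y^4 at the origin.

The Hessian of f at 0 has rank 0. Corank 2; j^3 = -x^2*(2*x + y) has shape L^2 M (L != M), so D-series; mu = 5 gives D_5.

D_5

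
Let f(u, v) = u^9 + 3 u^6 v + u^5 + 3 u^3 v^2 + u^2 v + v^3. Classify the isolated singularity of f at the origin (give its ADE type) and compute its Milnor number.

Type D4, Milnor number mu = 4.

The Hessian of f at 0 has rank 0. Corank 2; j^3 = v*(u^2 + v^2) splits into three distinct lines over C (the quadratic factor has nonzero discriminant), so D_4.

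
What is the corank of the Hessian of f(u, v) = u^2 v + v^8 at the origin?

2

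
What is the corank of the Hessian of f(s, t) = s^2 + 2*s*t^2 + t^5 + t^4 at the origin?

1

Hessian at 0 has rank 1.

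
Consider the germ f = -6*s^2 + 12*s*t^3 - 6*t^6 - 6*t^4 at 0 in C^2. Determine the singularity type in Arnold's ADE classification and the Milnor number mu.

Type A3, Milnor number mu = 3.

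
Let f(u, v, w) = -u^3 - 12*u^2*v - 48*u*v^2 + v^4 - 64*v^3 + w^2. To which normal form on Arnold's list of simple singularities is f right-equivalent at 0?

The Hessian of f at 0 has rank 1. Corank 2; j^3 = -(u + 4*v)^3 is a perfect cube, so E-series; the 4-jet and mu = 6 give E_6.

E6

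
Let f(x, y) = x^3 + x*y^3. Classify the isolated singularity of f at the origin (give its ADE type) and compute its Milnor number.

Type E_{7}, Milnor number mu = 7.

The Hessian of f at 0 is [[0, 0], [0, 0]] with rank 0, so corank 2. A Groebner basis of the Jacobian ideal J(f) in C{x,y} is {x^3, x*y^2, 3*x^2 + y^3}; counting standard monomials gives mu = 7. Corank 2; j^3 = x^3 is a perfect cube, so E-series; the 4-jet and mu = 7 give E_7.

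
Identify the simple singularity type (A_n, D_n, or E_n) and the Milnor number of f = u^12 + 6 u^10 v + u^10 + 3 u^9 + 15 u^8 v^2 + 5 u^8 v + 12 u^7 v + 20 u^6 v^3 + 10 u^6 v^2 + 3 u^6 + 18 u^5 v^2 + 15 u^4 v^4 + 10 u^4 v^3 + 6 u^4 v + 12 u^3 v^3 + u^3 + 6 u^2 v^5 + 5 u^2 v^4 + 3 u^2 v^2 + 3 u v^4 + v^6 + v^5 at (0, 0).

The Hessian of f at 0 is [[0, 0], [0, 0]] with rank 0, so corank 2. A Groebner basis of the Jacobian ideal J(f) in C{u,v} is {v^4, u^3, u^2/2 + u*v^2}; counting standard monomials gives mu = 8. Corank 2; j^3 = u^3 is a perfect cube, so E-series; the 5-jet and mu = 8 give E_8.

Type E_8, Milnor number mu = 8.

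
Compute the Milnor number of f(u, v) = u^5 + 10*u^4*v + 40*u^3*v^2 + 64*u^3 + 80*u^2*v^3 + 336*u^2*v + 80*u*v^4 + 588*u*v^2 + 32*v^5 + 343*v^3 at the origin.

The Hessian of f at 0 is [[0, 0], [0, 0]] with rank 0, so corank 2. A Groebner basis of the Jacobian ideal J(f) in C{u,v} is {v^5, u*v^3 + 29*v^4/16, u^2 + 7*u*v/2 + 49*v^2/16}; counting standard monomials gives mu = 8. Corank 2; j^3 = (4*u + 7*v)^3 is a perfect cube, so E-series; the 5-jet and mu = 8 give E_8.

8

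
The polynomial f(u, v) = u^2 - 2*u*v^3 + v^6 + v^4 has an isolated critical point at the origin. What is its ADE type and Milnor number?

The Hessian of f at 0 has rank 1. Corank 1: A-series; mu = 3 gives A_3.

Type A_{3}, Milnor number mu = 3.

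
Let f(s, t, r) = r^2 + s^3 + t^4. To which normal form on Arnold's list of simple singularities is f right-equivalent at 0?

The Hessian of f at 0 has rank 1. Corank 2; j^3 = s^3 is a perfect cube, so E-series; the 4-jet and mu = 6 give E_6.

E6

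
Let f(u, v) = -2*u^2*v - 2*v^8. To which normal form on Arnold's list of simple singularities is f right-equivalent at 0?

D9

The Hessian of f at 0 has rank 0. Corank 2; j^3 = -2*u^2*v has shape L^2 M (L != M), so D-series; mu = 9 gives D_9.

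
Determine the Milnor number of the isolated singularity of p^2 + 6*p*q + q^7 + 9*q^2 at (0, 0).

The Hessian of f at 0 has rank 1. Corank 1: A-series; mu = 6 gives A_6.

6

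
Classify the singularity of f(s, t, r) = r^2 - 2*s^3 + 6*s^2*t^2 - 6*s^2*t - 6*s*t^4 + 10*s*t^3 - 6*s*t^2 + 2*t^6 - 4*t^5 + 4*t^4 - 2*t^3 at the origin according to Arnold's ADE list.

E_7

The Hessian of f at 0 has rank 1. Corank 2; j^3 = -2*(s + t)^3 is a perfect cube, so E-series; the 4-jet and mu = 7 give E_7.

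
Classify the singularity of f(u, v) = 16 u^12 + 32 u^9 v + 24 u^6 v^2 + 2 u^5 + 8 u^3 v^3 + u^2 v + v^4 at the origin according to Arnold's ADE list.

D5

The Hessian of f at 0 has rank 0. Corank 2; j^3 = u^2*v has shape L^2 M (L != M), so D-series; mu = 5 gives D_5.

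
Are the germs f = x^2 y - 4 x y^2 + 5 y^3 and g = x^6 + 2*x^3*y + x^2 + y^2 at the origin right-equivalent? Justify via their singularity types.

No.

The Hessian of f at 0 is [[0, 0], [0, 0]] with rank 0, so corank 2. A Groebner basis of the Jacobian ideal J(f) in C{x,y} is {y^3, x^2 - y^2, x*y - 2*y^2}; counting standard monomials gives mu = 4. Corank 2; j^3 = y*(x^2 - 4*x*y + 5*y^2) splits into three distinct lines over C (the quadratic factor has nonzero discriminant), so D_4. The Hessian of g at 0 is [[2, 0], [0, 2]] with rank 2, so corank 0. A Groebner basis of the Jacobian ideal J(g) in C{x,y} is {x, y}; counting standard monomials gives mu = 1. Corank 0: nondegenerate Morse point, so A_1. f is D_4 but g is A_1, hence not right-equivalent.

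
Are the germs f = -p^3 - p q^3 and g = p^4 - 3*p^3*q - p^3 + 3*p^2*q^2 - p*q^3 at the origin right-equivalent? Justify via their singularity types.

Yes.

The Hessian of f at 0 has rank 0. Corank 2; j^3 = -p^3 is a perfect cube, so E-series; the 4-jet and mu = 7 give E_7. The Hessian of g at 0 has rank 0. Corank 2; j^3 = -p^3 is a perfect cube, so E-series; the 4-jet and mu = 7 give E_7. Both have type E_7, hence right-equivalent.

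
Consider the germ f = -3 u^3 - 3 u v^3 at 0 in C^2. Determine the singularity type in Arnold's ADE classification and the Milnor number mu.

Type E_7, Milnor number mu = 7.

The Hessian of f at 0 is [[0, 0], [0, 0]] with rank 0, so corank 2. A Groebner basis of the Jacobian ideal J(f) in C{u,v} is {u^3, u*v^2, 3*u^2 + v^3}; counting standard monomials gives mu = 7. Corank 2; j^3 = -3*u^3 is a perfect cube, so E-series; the 4-jet and mu = 7 give E_7.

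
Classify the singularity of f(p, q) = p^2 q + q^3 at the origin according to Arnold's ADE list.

The Hessian of f at 0 is [[0, 0], [0, 0]] with rank 0, so corank 2. A Groebner basis of the Jacobian ideal J(f) in C{p,q} is {q^3, p^2 + 3*q^2, p*q}; counting standard monomials gives mu = 4. Corank 2; j^3 = q*(p^2 + q^2) splits into three distinct lines over C (the quadratic factor has nonzero discriminant), so D_4.

D_4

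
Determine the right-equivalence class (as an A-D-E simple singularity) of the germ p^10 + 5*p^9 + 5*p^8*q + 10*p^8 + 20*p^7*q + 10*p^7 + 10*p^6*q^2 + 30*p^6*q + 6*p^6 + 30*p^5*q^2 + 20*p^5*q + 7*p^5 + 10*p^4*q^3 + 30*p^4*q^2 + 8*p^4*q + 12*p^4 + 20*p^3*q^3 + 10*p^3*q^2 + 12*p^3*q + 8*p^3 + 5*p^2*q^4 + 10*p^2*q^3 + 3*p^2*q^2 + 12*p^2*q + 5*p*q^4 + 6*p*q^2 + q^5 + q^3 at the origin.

E_8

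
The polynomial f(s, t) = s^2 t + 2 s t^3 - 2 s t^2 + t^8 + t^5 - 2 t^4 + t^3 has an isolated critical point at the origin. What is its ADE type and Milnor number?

Type D9, Milnor number mu = 9.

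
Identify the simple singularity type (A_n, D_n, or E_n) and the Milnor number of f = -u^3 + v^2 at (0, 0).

The Hessian of f at 0 has rank 1. Corank 1: A-series; mu = 2 gives A_2.

Type A2, Milnor number mu = 2.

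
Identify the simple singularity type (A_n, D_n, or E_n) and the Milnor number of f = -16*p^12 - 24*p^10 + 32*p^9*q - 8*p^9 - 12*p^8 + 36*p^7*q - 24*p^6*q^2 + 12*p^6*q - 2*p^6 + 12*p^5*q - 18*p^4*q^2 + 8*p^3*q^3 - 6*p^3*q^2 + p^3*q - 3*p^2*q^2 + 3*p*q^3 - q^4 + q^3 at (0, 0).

The Hessian of f at 0 is [[0, 0], [0, 0]] with rank 0, so corank 2. A Groebner basis of the Jacobian ideal J(f) in C{p,q} is {p^3 - 3*p*q^2 + 3*q^2, p^2*q - 2*p*q^2, q^3}; counting standard monomials gives mu = 7. Corank 2; j^3 = q^3 is a perfect cube, so E-series; the 4-jet and mu = 7 give E_7.

Type E_{7}, Milnor number mu = 7.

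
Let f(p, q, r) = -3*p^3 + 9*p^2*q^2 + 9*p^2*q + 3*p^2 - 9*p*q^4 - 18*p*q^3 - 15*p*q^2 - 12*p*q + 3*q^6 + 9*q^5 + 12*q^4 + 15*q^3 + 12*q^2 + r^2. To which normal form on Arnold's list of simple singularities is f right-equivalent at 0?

The Hessian of f at 0 is [[6, -12, 0], [-12, 24, 0], [0, 0, 2]] with rank 2, so corank 1. A Groebner basis of the Jacobian ideal J(f) in C{p,q,r} is {q^2, p - 2*q, r}; counting standard monomials gives mu = 2. Corank 1: A-series; mu = 2 gives A_2.

A_2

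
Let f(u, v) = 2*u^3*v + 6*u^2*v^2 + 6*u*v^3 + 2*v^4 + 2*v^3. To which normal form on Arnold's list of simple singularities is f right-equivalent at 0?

The Hessian of f at 0 has rank 0. Corank 2; j^3 = 2*v^3 is a perfect cube, so E-series; the 4-jet and mu = 7 give E_7.

E7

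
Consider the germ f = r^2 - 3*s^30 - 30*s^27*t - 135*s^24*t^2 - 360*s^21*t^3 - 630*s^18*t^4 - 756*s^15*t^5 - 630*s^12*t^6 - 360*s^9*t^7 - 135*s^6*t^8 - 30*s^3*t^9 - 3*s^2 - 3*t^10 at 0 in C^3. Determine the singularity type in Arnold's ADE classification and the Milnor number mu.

Type A9, Milnor number mu = 9.

The Hessian of f at 0 has rank 2. Corank 1: A-series; mu = 9 gives A_9.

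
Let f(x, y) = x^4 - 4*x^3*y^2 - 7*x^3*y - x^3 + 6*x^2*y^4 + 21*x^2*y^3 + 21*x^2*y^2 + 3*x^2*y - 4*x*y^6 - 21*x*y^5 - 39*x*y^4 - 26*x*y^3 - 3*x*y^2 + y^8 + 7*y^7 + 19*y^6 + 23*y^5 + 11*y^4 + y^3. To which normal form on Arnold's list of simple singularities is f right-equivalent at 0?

E7

The Hessian of f at 0 has rank 0. Corank 2; j^3 = -(x - y)^3 is a perfect cube, so E-series; the 4-jet and mu = 7 give E_7.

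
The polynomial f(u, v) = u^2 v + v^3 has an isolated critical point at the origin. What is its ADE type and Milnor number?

Type D_4, Milnor number mu = 4.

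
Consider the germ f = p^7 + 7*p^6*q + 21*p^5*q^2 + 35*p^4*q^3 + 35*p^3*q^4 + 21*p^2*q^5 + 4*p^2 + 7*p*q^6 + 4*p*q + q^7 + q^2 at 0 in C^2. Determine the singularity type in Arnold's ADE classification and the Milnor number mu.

Type A_{6}, Milnor number mu = 6.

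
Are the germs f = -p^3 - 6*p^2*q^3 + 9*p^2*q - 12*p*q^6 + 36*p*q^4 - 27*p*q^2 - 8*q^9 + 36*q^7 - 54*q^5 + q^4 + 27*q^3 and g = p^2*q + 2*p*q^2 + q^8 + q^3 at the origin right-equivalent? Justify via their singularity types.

The Hessian of f at 0 is [[0, 0], [0, 0]] with rank 0, so corank 2. A Groebner basis of the Jacobian ideal J(f) in C{p,q} is {q^3, p^2 - 6*p*q + 9*q^2}; counting standard monomials gives mu = 6. Corank 2; j^3 = -(p - 3*q)^3 is a perfect cube, so E-series; the 4-jet and mu = 6 give E_6. The Hessian of g at 0 is [[0, 0], [0, 0]] with rank 0, so corank 2. A Groebner basis of the Jacobian ideal J(g) in C{p,q} is {p^2/8 + q^7 - q^2/8, p^3 + q^3, p*q + q^2}; counting standard monomials gives mu = 9. Corank 2; j^3 = q*(p + q)^2 has shape L^2 M (L != M), so D-series; mu = 9 gives D_9. f is E_6 but g is D_9, hence not right-equivalent.

No.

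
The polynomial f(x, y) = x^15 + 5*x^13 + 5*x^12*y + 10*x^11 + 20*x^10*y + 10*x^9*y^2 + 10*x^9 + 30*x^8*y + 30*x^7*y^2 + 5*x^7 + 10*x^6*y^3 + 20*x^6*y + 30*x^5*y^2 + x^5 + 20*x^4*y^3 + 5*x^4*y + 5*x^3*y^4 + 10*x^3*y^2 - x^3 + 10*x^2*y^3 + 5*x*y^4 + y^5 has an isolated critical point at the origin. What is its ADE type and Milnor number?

Type E_8, Milnor number mu = 8.

The Hessian of f at 0 has rank 0. Corank 2; j^3 = -x^3 is a perfect cube, so E-series; the 5-jet and mu = 8 give E_8.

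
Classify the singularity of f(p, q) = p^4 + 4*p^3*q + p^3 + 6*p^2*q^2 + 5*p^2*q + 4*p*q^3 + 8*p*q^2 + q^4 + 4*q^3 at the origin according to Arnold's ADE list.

D_5

The Hessian of f at 0 has rank 0. Corank 2; j^3 = (p + q)*(p + 2*q)^2 has shape L^2 M (L != M), so D-series; mu = 5 gives D_5.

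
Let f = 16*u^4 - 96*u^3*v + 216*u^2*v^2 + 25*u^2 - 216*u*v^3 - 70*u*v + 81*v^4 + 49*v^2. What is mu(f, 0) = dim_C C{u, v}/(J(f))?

The Hessian of f at 0 has rank 1. Corank 1: A-series; mu = 3 gives A_3.

3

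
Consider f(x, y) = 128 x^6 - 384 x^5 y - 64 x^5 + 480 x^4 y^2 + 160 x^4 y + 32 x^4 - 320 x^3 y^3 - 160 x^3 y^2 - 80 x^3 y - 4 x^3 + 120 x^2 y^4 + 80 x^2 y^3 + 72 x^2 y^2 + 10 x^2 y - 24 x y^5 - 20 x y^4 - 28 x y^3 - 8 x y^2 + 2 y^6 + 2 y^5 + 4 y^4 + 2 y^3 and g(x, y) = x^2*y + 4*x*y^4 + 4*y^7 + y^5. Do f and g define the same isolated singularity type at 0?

No.

The Hessian of f at 0 is [[0, 0], [0, 0]] with rank 0, so corank 2. A Groebner basis of the Jacobian ideal J(f) in C{x,y} is {x^2/6 - 5*x*y/8 + y^4 + 7*y^3/24 + 11*y^2/24, x^3 - 3*x^2/4 + 15*x*y/16 - 7*y^3/16 - 3*y^2/16, x^2*y - 5*x^2/12 + 7*x*y/16 - 29*y^3/48 - y^2/48, -x^2/6 + x*y^2 + x*y/8 - 19*y^3/24 + y^2/24}; counting standard monomials gives mu = 7. Corank 2; j^3 = -2*(x - y)^2*(2*x - y) has shape L^2 M (L != M), so D-series; mu = 7 gives D_7. The Hessian of g at 0 is [[0, 0], [0, 0]] with rank 0, so corank 2. A Groebner basis of the Jacobian ideal J(g) in C{x,y} is {x*y/2 + y^4, x*y^2, x^2 - 5*x*y/2}; counting standard monomials gives mu = 6. Corank 2; j^3 = x^2*y has shape L^2 M (L != M), so D-series; mu = 6 gives D_6. f is D_7 but g is D_6, hence not right-equivalent.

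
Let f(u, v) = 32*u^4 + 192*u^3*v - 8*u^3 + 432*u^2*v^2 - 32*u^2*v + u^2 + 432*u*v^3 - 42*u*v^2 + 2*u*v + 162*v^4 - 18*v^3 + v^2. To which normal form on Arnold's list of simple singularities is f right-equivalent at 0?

A_3

The Hessian of f at 0 has rank 1. Corank 1: A-series; mu = 3 gives A_3.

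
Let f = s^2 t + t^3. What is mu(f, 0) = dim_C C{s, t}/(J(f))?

The Hessian of f at 0 is [[0, 0], [0, 0]] with rank 0, so corank 2. A Groebner basis of the Jacobian ideal J(f) in C{s,t} is {t^3, s^2 + 3*t^2, s*t}; counting standard monomials gives mu = 4. Corank 2; j^3 = t*(s^2 + t^2) splits into three distinct lines over C (the quadratic factor has nonzero discriminant), so D_4.

4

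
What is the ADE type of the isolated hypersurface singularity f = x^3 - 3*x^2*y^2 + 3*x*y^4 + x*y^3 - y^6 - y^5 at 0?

The Hessian of f at 0 has rank 0. Corank 2; j^3 = x^3 is a perfect cube, so E-series; the 4-jet and mu = 7 give E_7.

E_7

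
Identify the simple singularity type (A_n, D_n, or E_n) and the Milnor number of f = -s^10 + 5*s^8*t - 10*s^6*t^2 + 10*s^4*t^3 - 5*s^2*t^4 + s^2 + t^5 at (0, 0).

The Hessian of f at 0 has rank 1. Corank 1: A-series; mu = 4 gives A_4.

Type A4, Milnor number mu = 4.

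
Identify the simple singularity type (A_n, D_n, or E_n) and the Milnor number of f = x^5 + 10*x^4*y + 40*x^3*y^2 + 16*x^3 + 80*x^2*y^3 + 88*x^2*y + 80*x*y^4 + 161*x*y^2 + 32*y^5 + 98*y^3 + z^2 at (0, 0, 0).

Type D_{6}, Milnor number mu = 6.

The Hessian of f at 0 is [[0, 0, 0], [0, 0, 0], [0, 0, 2]] with rank 1, so corank 2. A Groebner basis of the Jacobian ideal J(f) in C{x,y,z} is {-1024*x*y/5 + y^4 - 1792*y^2/5, x*y^2 + 7*y^3/4, x^2 + 15*x*y/4 + 7*y^2/2, z}; counting standard monomials gives mu = 6. Corank 2; j^3 = (x + 2*y)*(4*x + 7*y)^2 has shape L^2 M (L != M), so D-series; mu = 6 gives D_6.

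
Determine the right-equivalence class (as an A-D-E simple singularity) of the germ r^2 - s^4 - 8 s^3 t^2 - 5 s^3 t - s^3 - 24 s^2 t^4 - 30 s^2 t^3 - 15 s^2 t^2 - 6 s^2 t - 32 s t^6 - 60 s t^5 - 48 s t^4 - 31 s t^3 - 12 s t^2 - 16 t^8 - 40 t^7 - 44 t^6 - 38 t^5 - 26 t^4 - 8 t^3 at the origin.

E7

The Hessian of f at 0 has rank 1. Corank 2; j^3 = -(s + 2*t)^3 is a perfect cube, so E-series; the 4-jet and mu = 7 give E_7.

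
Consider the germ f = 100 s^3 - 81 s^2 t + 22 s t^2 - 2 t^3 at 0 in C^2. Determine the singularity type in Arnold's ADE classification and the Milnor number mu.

Type D_4, Milnor number mu = 4.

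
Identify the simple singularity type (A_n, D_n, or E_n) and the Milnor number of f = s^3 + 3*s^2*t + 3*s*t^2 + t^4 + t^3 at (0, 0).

The Hessian of f at 0 has rank 0. Corank 2; j^3 = (s + t)^3 is a perfect cube, so E-series; the 4-jet and mu = 6 give E_6.

Type E6, Milnor number mu = 6.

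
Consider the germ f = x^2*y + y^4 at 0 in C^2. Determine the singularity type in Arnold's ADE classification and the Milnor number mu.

The Hessian of f at 0 has rank 0. Corank 2; j^3 = x^2*y has shape L^2 M (L != M), so D-series; mu = 5 gives D_5.

Type D5, Milnor number mu = 5.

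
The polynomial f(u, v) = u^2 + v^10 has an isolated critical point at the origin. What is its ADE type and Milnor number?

The Hessian of f at 0 has rank 1. Corank 1: A-series; mu = 9 gives A_9.

Type A_{9}, Milnor number mu = 9.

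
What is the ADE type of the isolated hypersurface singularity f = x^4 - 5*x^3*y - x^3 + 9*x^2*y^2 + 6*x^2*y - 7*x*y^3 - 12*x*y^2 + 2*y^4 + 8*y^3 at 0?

E_{7}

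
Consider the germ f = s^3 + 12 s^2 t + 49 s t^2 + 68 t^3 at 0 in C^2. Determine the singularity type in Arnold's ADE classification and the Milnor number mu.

Type D_{4}, Milnor number mu = 4.

The Hessian of f at 0 has rank 0. Corank 2; j^3 = (s + 4*t)*(s^2 + 8*s*t + 17*t^2) splits into three distinct lines over C (the quadratic factor has nonzero discriminant), so D_4.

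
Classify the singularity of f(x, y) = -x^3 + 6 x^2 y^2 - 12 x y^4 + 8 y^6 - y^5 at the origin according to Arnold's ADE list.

The Hessian of f at 0 has rank 0. Corank 2; j^3 = -x^3 is a perfect cube, so E-series; the 5-jet and mu = 8 give E_8.

E_8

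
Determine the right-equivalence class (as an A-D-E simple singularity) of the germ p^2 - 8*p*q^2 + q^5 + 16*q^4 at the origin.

The Hessian of f at 0 is [[2, 0], [0, 0]] with rank 1, so corank 1. A Groebner basis of the Jacobian ideal J(f) in C{p,q} is {p^2, -p/4 + q^2}; counting standard monomials gives mu = 4. Corank 1: A-series; mu = 4 gives A_4.

A_4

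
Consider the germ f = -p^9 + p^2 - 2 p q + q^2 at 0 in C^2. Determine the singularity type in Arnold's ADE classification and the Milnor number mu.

The Hessian of f at 0 is [[2, -2], [-2, 2]] with rank 1, so corank 1. A Groebner basis of the Jacobian ideal J(f) in C{p,q} is {q^8, p - q}; counting standard monomials gives mu = 8. Corank 1: A-series; mu = 8 gives A_8.

Type A_8, Milnor number mu = 8.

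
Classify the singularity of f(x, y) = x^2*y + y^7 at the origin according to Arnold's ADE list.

D_{8}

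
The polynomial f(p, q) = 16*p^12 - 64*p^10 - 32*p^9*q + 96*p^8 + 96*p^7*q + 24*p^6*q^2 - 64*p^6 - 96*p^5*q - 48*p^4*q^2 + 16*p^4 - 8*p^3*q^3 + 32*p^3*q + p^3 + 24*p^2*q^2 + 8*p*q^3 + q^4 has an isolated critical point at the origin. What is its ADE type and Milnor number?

The Hessian of f at 0 has rank 0. Corank 2; j^3 = p^3 is a perfect cube, so E-series; the 4-jet and mu = 6 give E_6.

Type E_6, Milnor number mu = 6.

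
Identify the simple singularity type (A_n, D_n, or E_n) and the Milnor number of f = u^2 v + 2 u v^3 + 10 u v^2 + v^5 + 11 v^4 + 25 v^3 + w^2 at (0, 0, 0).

Type D5, Milnor number mu = 5.

The Hessian of f at 0 is [[0, 0, 0], [0, 0, 0], [0, 0, 2]] with rank 1, so corank 2. A Groebner basis of the Jacobian ideal J(f) in C{u,v,w} is {u*v^2 - 5*u*v - 25*v^2, u*v + v^3 + 5*v^2, u^2 + 6*u*v + 5*v^2, w}; counting standard monomials gives mu = 5. Corank 2; j^3 = v*(u + 5*v)^2 has shape L^2 M (L != M), so D-series; mu = 5 gives D_5.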